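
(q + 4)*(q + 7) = q^2 + 11*q + 28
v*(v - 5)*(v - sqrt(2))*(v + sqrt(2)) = v^4 - 5*v^3 - 2*v^2 + 10*v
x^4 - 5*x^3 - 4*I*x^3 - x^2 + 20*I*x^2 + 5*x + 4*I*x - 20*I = (x - 5)*(x - 4*I)*(-I*x + I)*(I*x + I)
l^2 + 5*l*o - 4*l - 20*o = (l - 4)*(l + 5*o)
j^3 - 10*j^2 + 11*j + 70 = (j - 7)*(j - 5)*(j + 2)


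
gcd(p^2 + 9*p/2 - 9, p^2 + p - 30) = p + 6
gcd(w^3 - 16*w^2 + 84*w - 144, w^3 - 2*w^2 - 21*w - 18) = w - 6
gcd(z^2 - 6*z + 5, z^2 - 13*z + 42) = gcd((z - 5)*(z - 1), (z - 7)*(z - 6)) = 1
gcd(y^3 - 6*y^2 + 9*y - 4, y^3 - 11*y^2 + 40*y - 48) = y - 4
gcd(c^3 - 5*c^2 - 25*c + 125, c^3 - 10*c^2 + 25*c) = c^2 - 10*c + 25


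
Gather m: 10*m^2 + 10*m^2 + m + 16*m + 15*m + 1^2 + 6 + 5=20*m^2 + 32*m + 12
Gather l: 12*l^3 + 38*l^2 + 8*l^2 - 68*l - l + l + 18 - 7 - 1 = 12*l^3 + 46*l^2 - 68*l + 10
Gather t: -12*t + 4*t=-8*t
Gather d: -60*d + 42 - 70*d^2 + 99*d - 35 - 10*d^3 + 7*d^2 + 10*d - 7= -10*d^3 - 63*d^2 + 49*d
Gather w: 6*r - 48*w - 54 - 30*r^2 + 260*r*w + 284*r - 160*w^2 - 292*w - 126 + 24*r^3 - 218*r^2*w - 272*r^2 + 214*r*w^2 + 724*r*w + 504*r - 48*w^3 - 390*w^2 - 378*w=24*r^3 - 302*r^2 + 794*r - 48*w^3 + w^2*(214*r - 550) + w*(-218*r^2 + 984*r - 718) - 180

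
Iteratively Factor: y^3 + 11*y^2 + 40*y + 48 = (y + 4)*(y^2 + 7*y + 12) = (y + 4)^2*(y + 3)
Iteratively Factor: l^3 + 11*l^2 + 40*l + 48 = (l + 4)*(l^2 + 7*l + 12) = (l + 3)*(l + 4)*(l + 4)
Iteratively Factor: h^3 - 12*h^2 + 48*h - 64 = (h - 4)*(h^2 - 8*h + 16) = (h - 4)^2*(h - 4)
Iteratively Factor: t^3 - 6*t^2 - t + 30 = (t + 2)*(t^2 - 8*t + 15) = (t - 5)*(t + 2)*(t - 3)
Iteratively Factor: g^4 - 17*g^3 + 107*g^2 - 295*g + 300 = (g - 4)*(g^3 - 13*g^2 + 55*g - 75) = (g - 4)*(g - 3)*(g^2 - 10*g + 25) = (g - 5)*(g - 4)*(g - 3)*(g - 5)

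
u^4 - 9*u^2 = u^2*(u - 3)*(u + 3)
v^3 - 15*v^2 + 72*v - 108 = (v - 6)^2*(v - 3)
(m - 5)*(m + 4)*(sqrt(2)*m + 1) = sqrt(2)*m^3 - sqrt(2)*m^2 + m^2 - 20*sqrt(2)*m - m - 20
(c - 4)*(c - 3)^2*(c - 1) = c^4 - 11*c^3 + 43*c^2 - 69*c + 36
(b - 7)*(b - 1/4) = b^2 - 29*b/4 + 7/4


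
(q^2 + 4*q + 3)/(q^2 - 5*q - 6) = (q + 3)/(q - 6)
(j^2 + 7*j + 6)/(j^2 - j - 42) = (j + 1)/(j - 7)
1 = 1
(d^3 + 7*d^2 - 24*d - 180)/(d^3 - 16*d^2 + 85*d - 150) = (d^2 + 12*d + 36)/(d^2 - 11*d + 30)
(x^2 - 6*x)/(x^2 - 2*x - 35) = x*(6 - x)/(-x^2 + 2*x + 35)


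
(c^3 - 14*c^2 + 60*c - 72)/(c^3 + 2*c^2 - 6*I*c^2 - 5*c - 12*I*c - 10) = (c^3 - 14*c^2 + 60*c - 72)/(c^3 + c^2*(2 - 6*I) + c*(-5 - 12*I) - 10)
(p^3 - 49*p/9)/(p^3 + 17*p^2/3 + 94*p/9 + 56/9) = p*(3*p - 7)/(3*p^2 + 10*p + 8)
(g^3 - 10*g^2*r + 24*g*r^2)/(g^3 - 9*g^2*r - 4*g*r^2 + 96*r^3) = g*(-g + 6*r)/(-g^2 + 5*g*r + 24*r^2)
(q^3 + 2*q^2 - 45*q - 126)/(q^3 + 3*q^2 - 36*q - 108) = (q - 7)/(q - 6)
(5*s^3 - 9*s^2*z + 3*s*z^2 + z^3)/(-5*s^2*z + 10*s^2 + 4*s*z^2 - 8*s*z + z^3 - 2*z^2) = (-s + z)/(z - 2)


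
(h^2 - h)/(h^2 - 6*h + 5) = h/(h - 5)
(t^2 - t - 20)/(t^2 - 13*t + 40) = (t + 4)/(t - 8)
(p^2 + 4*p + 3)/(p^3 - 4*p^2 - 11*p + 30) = (p + 1)/(p^2 - 7*p + 10)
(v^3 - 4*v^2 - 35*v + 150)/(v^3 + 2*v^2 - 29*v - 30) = (v - 5)/(v + 1)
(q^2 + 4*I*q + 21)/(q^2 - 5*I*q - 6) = (q + 7*I)/(q - 2*I)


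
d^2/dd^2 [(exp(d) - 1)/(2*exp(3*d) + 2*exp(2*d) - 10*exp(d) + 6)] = (2*exp(3*d) + 3*exp(2*d) + 8*exp(d) + 3)*exp(d)/(exp(6*d) + 6*exp(5*d) + 3*exp(4*d) - 28*exp(3*d) - 9*exp(2*d) + 54*exp(d) - 27)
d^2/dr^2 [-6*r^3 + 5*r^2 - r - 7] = 10 - 36*r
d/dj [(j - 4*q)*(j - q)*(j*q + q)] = q*(3*j^2 - 10*j*q + 2*j + 4*q^2 - 5*q)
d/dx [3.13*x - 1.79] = 3.13000000000000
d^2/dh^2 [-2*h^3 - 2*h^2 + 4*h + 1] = -12*h - 4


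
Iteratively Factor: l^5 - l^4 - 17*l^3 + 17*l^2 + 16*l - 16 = (l - 1)*(l^4 - 17*l^2 + 16) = (l - 1)*(l + 1)*(l^3 - l^2 - 16*l + 16) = (l - 1)*(l + 1)*(l + 4)*(l^2 - 5*l + 4) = (l - 1)^2*(l + 1)*(l + 4)*(l - 4)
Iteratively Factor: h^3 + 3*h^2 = (h)*(h^2 + 3*h) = h^2*(h + 3)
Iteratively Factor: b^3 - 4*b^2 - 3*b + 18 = (b - 3)*(b^2 - b - 6) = (b - 3)^2*(b + 2)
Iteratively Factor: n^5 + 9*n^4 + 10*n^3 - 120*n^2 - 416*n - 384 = (n - 4)*(n^4 + 13*n^3 + 62*n^2 + 128*n + 96) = (n - 4)*(n + 4)*(n^3 + 9*n^2 + 26*n + 24) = (n - 4)*(n + 2)*(n + 4)*(n^2 + 7*n + 12) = (n - 4)*(n + 2)*(n + 3)*(n + 4)*(n + 4)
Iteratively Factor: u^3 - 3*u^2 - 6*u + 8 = (u + 2)*(u^2 - 5*u + 4) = (u - 4)*(u + 2)*(u - 1)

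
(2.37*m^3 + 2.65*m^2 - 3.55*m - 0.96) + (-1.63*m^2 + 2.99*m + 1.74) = 2.37*m^3 + 1.02*m^2 - 0.56*m + 0.78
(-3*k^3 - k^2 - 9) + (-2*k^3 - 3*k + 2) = -5*k^3 - k^2 - 3*k - 7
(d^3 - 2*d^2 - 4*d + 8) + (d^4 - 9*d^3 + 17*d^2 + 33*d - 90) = d^4 - 8*d^3 + 15*d^2 + 29*d - 82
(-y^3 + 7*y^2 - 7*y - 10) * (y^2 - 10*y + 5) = -y^5 + 17*y^4 - 82*y^3 + 95*y^2 + 65*y - 50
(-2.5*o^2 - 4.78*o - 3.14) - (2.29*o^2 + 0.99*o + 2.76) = -4.79*o^2 - 5.77*o - 5.9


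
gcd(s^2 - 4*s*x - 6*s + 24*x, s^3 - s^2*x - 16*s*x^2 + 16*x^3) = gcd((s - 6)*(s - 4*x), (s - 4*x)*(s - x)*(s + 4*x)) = -s + 4*x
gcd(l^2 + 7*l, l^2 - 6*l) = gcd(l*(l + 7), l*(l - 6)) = l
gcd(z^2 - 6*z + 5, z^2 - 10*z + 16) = 1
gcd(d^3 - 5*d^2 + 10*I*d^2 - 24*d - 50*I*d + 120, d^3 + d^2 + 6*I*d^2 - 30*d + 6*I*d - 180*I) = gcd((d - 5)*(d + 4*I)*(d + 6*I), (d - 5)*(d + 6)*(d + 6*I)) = d^2 + d*(-5 + 6*I) - 30*I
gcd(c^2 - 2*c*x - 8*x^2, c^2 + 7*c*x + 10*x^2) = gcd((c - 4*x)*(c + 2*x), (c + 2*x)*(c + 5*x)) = c + 2*x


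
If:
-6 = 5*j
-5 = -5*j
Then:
No Solution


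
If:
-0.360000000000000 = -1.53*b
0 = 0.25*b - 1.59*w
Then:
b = 0.24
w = 0.04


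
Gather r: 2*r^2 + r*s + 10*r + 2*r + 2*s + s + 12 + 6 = 2*r^2 + r*(s + 12) + 3*s + 18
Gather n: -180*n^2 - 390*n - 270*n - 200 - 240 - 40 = -180*n^2 - 660*n - 480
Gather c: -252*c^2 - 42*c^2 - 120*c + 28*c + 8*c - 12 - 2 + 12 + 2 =-294*c^2 - 84*c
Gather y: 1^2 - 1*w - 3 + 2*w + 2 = w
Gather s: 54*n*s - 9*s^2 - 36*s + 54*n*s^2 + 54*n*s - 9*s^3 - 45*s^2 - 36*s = -9*s^3 + s^2*(54*n - 54) + s*(108*n - 72)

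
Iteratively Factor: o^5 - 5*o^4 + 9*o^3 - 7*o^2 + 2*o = (o)*(o^4 - 5*o^3 + 9*o^2 - 7*o + 2) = o*(o - 2)*(o^3 - 3*o^2 + 3*o - 1) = o*(o - 2)*(o - 1)*(o^2 - 2*o + 1) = o*(o - 2)*(o - 1)^2*(o - 1)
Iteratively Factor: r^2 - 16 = (r - 4)*(r + 4)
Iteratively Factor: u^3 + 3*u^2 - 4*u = (u - 1)*(u^2 + 4*u) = u*(u - 1)*(u + 4)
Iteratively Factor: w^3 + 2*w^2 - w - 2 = (w + 2)*(w^2 - 1) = (w - 1)*(w + 2)*(w + 1)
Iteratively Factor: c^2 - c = (c)*(c - 1)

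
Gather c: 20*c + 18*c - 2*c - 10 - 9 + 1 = 36*c - 18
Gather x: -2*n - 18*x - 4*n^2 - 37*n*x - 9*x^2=-4*n^2 - 2*n - 9*x^2 + x*(-37*n - 18)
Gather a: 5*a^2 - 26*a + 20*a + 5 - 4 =5*a^2 - 6*a + 1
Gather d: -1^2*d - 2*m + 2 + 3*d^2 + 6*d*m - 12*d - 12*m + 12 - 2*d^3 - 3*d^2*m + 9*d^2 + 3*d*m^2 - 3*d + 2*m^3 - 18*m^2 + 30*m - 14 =-2*d^3 + d^2*(12 - 3*m) + d*(3*m^2 + 6*m - 16) + 2*m^3 - 18*m^2 + 16*m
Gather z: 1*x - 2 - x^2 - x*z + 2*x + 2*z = -x^2 + 3*x + z*(2 - x) - 2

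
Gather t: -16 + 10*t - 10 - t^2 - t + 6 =-t^2 + 9*t - 20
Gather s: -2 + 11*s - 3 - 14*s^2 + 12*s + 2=-14*s^2 + 23*s - 3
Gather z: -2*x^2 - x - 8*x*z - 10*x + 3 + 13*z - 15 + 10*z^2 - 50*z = -2*x^2 - 11*x + 10*z^2 + z*(-8*x - 37) - 12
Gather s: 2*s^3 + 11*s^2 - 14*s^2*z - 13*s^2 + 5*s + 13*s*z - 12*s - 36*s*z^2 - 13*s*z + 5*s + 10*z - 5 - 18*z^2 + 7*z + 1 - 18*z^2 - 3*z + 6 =2*s^3 + s^2*(-14*z - 2) + s*(-36*z^2 - 2) - 36*z^2 + 14*z + 2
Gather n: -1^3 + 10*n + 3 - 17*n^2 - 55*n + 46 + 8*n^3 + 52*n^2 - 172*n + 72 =8*n^3 + 35*n^2 - 217*n + 120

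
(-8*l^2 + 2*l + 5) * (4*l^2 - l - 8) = -32*l^4 + 16*l^3 + 82*l^2 - 21*l - 40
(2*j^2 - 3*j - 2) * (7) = 14*j^2 - 21*j - 14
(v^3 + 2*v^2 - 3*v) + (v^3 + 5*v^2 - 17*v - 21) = 2*v^3 + 7*v^2 - 20*v - 21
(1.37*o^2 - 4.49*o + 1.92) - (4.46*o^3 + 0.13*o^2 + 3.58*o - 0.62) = -4.46*o^3 + 1.24*o^2 - 8.07*o + 2.54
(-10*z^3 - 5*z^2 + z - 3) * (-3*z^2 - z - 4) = 30*z^5 + 25*z^4 + 42*z^3 + 28*z^2 - z + 12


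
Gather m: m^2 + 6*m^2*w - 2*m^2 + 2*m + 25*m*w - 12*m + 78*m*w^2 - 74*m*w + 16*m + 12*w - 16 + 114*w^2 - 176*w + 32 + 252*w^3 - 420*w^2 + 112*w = m^2*(6*w - 1) + m*(78*w^2 - 49*w + 6) + 252*w^3 - 306*w^2 - 52*w + 16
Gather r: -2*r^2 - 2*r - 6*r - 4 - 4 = -2*r^2 - 8*r - 8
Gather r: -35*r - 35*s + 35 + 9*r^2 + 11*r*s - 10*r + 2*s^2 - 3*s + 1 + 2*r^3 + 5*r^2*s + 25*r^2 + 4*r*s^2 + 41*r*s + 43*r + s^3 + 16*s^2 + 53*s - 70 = 2*r^3 + r^2*(5*s + 34) + r*(4*s^2 + 52*s - 2) + s^3 + 18*s^2 + 15*s - 34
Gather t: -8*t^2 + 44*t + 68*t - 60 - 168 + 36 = -8*t^2 + 112*t - 192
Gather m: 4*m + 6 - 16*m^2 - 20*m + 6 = -16*m^2 - 16*m + 12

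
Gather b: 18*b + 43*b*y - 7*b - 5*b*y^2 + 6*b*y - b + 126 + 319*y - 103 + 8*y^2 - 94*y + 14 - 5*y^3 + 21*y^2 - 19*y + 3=b*(-5*y^2 + 49*y + 10) - 5*y^3 + 29*y^2 + 206*y + 40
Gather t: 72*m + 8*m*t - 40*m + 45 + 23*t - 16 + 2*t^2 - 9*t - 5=32*m + 2*t^2 + t*(8*m + 14) + 24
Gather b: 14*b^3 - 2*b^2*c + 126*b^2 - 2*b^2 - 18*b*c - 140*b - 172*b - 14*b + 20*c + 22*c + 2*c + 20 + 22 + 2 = 14*b^3 + b^2*(124 - 2*c) + b*(-18*c - 326) + 44*c + 44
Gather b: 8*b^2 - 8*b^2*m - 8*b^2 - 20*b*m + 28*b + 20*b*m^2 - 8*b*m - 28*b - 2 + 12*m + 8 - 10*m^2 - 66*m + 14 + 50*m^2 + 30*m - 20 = -8*b^2*m + b*(20*m^2 - 28*m) + 40*m^2 - 24*m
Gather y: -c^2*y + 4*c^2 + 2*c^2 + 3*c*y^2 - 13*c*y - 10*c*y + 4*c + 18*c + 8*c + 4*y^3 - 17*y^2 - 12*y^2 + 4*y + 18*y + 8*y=6*c^2 + 30*c + 4*y^3 + y^2*(3*c - 29) + y*(-c^2 - 23*c + 30)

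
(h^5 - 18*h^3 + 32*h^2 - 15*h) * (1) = h^5 - 18*h^3 + 32*h^2 - 15*h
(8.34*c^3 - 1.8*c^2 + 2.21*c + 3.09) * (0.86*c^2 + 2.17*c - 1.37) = 7.1724*c^5 + 16.5498*c^4 - 13.4312*c^3 + 9.9191*c^2 + 3.6776*c - 4.2333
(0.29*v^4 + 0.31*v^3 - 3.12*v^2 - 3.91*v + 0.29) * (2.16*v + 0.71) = 0.6264*v^5 + 0.8755*v^4 - 6.5191*v^3 - 10.6608*v^2 - 2.1497*v + 0.2059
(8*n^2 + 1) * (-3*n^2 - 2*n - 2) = -24*n^4 - 16*n^3 - 19*n^2 - 2*n - 2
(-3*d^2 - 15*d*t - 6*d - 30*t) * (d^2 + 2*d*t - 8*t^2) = -3*d^4 - 21*d^3*t - 6*d^3 - 6*d^2*t^2 - 42*d^2*t + 120*d*t^3 - 12*d*t^2 + 240*t^3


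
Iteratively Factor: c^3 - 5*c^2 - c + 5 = (c - 5)*(c^2 - 1) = (c - 5)*(c + 1)*(c - 1)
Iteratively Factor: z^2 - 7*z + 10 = (z - 5)*(z - 2)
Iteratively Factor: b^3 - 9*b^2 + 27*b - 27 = (b - 3)*(b^2 - 6*b + 9) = (b - 3)^2*(b - 3)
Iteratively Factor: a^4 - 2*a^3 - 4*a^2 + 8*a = (a - 2)*(a^3 - 4*a) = (a - 2)^2*(a^2 + 2*a) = (a - 2)^2*(a + 2)*(a)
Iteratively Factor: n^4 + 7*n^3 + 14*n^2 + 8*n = (n + 4)*(n^3 + 3*n^2 + 2*n) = n*(n + 4)*(n^2 + 3*n + 2) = n*(n + 1)*(n + 4)*(n + 2)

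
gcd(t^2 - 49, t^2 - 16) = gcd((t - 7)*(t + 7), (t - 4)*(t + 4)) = 1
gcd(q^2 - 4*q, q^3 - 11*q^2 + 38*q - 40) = q - 4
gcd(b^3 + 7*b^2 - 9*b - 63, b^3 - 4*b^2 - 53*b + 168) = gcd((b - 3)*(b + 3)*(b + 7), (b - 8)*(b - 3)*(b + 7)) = b^2 + 4*b - 21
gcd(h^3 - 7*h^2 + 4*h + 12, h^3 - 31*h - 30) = h^2 - 5*h - 6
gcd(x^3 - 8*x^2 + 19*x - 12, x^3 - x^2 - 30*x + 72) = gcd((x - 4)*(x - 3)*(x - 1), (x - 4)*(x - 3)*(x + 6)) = x^2 - 7*x + 12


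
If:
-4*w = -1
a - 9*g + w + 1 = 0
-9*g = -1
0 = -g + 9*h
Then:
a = -1/4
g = 1/9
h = 1/81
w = 1/4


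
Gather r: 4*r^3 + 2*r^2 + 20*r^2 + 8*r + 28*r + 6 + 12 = 4*r^3 + 22*r^2 + 36*r + 18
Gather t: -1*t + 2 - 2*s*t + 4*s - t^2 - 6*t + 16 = 4*s - t^2 + t*(-2*s - 7) + 18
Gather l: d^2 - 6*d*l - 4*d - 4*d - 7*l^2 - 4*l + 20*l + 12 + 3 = d^2 - 8*d - 7*l^2 + l*(16 - 6*d) + 15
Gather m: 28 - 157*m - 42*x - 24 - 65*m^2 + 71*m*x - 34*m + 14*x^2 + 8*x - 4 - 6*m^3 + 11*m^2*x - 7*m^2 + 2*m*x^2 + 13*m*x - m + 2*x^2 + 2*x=-6*m^3 + m^2*(11*x - 72) + m*(2*x^2 + 84*x - 192) + 16*x^2 - 32*x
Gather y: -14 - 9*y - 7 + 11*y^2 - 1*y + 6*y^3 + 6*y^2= 6*y^3 + 17*y^2 - 10*y - 21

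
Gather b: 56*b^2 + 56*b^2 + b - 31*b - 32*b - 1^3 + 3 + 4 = 112*b^2 - 62*b + 6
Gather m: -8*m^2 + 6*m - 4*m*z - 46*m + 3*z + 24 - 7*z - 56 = -8*m^2 + m*(-4*z - 40) - 4*z - 32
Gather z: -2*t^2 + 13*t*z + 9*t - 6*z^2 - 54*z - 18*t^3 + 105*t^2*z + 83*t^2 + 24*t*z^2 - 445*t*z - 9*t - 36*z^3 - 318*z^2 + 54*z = -18*t^3 + 81*t^2 - 36*z^3 + z^2*(24*t - 324) + z*(105*t^2 - 432*t)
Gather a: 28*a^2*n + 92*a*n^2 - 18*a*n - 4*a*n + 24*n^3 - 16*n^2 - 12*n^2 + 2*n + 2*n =28*a^2*n + a*(92*n^2 - 22*n) + 24*n^3 - 28*n^2 + 4*n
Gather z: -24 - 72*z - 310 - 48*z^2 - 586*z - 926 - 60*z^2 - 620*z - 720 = -108*z^2 - 1278*z - 1980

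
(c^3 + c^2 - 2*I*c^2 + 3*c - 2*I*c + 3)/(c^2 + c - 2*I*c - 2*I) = (c^2 - 2*I*c + 3)/(c - 2*I)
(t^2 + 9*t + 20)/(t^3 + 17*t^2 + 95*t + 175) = (t + 4)/(t^2 + 12*t + 35)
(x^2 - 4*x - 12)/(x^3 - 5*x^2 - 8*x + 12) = 1/(x - 1)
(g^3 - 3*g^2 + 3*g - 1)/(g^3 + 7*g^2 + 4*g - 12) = (g^2 - 2*g + 1)/(g^2 + 8*g + 12)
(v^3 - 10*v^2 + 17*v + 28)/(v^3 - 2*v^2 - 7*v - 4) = (v - 7)/(v + 1)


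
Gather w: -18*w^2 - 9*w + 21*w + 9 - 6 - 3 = -18*w^2 + 12*w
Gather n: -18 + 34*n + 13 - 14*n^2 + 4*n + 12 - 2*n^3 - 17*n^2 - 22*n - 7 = -2*n^3 - 31*n^2 + 16*n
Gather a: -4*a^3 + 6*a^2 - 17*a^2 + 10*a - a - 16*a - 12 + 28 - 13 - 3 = -4*a^3 - 11*a^2 - 7*a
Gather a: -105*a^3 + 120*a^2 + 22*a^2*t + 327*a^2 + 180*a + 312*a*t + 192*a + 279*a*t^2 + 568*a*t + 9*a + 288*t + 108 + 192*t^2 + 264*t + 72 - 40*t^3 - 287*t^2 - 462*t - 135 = -105*a^3 + a^2*(22*t + 447) + a*(279*t^2 + 880*t + 381) - 40*t^3 - 95*t^2 + 90*t + 45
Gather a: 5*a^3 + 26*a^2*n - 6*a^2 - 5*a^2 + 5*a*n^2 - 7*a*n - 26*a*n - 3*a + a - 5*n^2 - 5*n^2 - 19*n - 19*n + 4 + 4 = 5*a^3 + a^2*(26*n - 11) + a*(5*n^2 - 33*n - 2) - 10*n^2 - 38*n + 8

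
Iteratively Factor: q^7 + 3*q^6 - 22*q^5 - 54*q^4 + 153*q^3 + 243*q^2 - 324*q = (q - 3)*(q^6 + 6*q^5 - 4*q^4 - 66*q^3 - 45*q^2 + 108*q) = (q - 3)^2*(q^5 + 9*q^4 + 23*q^3 + 3*q^2 - 36*q) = (q - 3)^2*(q + 4)*(q^4 + 5*q^3 + 3*q^2 - 9*q) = (q - 3)^2*(q + 3)*(q + 4)*(q^3 + 2*q^2 - 3*q) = q*(q - 3)^2*(q + 3)*(q + 4)*(q^2 + 2*q - 3) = q*(q - 3)^2*(q + 3)^2*(q + 4)*(q - 1)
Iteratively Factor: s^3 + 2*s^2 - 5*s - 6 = (s + 1)*(s^2 + s - 6) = (s - 2)*(s + 1)*(s + 3)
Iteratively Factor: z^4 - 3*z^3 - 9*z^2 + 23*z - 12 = (z - 1)*(z^3 - 2*z^2 - 11*z + 12) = (z - 1)*(z + 3)*(z^2 - 5*z + 4) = (z - 4)*(z - 1)*(z + 3)*(z - 1)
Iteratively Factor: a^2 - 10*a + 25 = (a - 5)*(a - 5)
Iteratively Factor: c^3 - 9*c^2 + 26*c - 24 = (c - 3)*(c^2 - 6*c + 8) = (c - 3)*(c - 2)*(c - 4)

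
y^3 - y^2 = y^2*(y - 1)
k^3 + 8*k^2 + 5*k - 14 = (k - 1)*(k + 2)*(k + 7)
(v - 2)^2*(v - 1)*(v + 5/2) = v^4 - 5*v^3/2 - 9*v^2/2 + 16*v - 10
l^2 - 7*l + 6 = (l - 6)*(l - 1)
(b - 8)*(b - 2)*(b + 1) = b^3 - 9*b^2 + 6*b + 16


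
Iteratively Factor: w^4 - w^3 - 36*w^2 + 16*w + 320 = (w + 4)*(w^3 - 5*w^2 - 16*w + 80) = (w - 4)*(w + 4)*(w^2 - w - 20) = (w - 5)*(w - 4)*(w + 4)*(w + 4)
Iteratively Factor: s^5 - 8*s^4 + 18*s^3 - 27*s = (s - 3)*(s^4 - 5*s^3 + 3*s^2 + 9*s) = (s - 3)*(s + 1)*(s^3 - 6*s^2 + 9*s) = s*(s - 3)*(s + 1)*(s^2 - 6*s + 9) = s*(s - 3)^2*(s + 1)*(s - 3)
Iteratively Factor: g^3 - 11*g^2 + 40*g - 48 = (g - 4)*(g^2 - 7*g + 12) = (g - 4)^2*(g - 3)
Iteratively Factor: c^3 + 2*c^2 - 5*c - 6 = (c + 3)*(c^2 - c - 2) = (c + 1)*(c + 3)*(c - 2)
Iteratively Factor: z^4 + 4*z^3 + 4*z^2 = (z)*(z^3 + 4*z^2 + 4*z) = z*(z + 2)*(z^2 + 2*z) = z*(z + 2)^2*(z)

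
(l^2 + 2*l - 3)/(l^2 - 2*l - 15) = (l - 1)/(l - 5)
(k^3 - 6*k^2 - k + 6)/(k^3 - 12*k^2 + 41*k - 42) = (k^3 - 6*k^2 - k + 6)/(k^3 - 12*k^2 + 41*k - 42)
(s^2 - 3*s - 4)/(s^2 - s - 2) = (s - 4)/(s - 2)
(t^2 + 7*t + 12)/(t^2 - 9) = (t + 4)/(t - 3)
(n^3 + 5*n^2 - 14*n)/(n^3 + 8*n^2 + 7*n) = (n - 2)/(n + 1)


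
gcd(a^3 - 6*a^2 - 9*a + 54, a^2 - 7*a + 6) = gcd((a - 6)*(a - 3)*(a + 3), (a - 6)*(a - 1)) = a - 6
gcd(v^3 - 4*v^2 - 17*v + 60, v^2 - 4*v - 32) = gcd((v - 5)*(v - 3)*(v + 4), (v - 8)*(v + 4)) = v + 4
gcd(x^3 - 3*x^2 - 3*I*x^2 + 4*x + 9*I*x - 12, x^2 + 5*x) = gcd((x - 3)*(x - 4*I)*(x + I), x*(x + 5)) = 1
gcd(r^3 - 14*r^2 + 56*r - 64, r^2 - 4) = r - 2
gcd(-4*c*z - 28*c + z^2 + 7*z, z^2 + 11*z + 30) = 1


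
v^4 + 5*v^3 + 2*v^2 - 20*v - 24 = (v - 2)*(v + 2)^2*(v + 3)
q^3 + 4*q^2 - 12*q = q*(q - 2)*(q + 6)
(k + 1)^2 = k^2 + 2*k + 1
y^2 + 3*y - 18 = (y - 3)*(y + 6)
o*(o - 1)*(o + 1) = o^3 - o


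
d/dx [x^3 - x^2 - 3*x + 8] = 3*x^2 - 2*x - 3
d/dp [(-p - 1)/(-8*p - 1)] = -7/(8*p + 1)^2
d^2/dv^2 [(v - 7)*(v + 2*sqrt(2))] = 2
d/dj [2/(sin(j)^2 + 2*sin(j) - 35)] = -4*(sin(j) + 1)*cos(j)/(sin(j)^2 + 2*sin(j) - 35)^2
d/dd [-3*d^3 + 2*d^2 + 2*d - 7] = -9*d^2 + 4*d + 2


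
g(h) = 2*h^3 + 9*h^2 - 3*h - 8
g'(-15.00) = 1077.00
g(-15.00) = -4688.00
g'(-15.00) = 1077.00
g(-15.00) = -4688.00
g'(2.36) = 72.90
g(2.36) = 61.33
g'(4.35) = 188.84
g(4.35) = 313.88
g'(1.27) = 29.54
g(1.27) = 6.80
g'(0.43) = 5.85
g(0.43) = -7.47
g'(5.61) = 286.81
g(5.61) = 611.54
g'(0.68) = 12.01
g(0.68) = -5.25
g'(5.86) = 308.52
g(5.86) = 685.94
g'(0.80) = 15.24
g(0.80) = -3.62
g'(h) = 6*h^2 + 18*h - 3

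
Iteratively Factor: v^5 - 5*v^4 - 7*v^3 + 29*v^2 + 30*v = (v + 1)*(v^4 - 6*v^3 - v^2 + 30*v) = (v + 1)*(v + 2)*(v^3 - 8*v^2 + 15*v) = v*(v + 1)*(v + 2)*(v^2 - 8*v + 15) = v*(v - 5)*(v + 1)*(v + 2)*(v - 3)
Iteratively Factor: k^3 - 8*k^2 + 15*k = (k - 3)*(k^2 - 5*k) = (k - 5)*(k - 3)*(k)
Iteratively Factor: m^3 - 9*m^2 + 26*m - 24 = (m - 2)*(m^2 - 7*m + 12) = (m - 3)*(m - 2)*(m - 4)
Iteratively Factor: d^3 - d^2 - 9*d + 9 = (d + 3)*(d^2 - 4*d + 3) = (d - 3)*(d + 3)*(d - 1)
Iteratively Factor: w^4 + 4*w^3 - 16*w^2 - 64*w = (w + 4)*(w^3 - 16*w) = (w - 4)*(w + 4)*(w^2 + 4*w) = w*(w - 4)*(w + 4)*(w + 4)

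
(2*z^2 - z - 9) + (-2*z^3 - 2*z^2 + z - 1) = -2*z^3 - 10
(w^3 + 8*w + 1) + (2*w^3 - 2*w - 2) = 3*w^3 + 6*w - 1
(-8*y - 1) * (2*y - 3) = -16*y^2 + 22*y + 3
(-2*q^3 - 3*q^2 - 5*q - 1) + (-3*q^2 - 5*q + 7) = -2*q^3 - 6*q^2 - 10*q + 6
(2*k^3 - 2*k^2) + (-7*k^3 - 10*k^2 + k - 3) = -5*k^3 - 12*k^2 + k - 3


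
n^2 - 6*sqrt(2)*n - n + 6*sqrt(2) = (n - 1)*(n - 6*sqrt(2))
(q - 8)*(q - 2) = q^2 - 10*q + 16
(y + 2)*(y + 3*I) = y^2 + 2*y + 3*I*y + 6*I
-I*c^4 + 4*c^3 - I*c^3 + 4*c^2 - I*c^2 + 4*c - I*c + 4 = (c - I)*(c + I)*(c + 4*I)*(-I*c - I)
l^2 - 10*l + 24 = (l - 6)*(l - 4)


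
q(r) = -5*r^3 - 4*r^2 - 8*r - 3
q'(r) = -15*r^2 - 8*r - 8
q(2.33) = -106.60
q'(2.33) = -108.07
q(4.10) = -447.64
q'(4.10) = -292.95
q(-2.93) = 111.87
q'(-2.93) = -113.33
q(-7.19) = 1706.21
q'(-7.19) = -725.92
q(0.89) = -16.81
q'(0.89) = -27.00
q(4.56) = -596.75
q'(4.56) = -356.38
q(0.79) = -14.28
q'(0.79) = -23.68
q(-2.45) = 66.12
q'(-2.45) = -78.44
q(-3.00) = 120.00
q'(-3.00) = -119.00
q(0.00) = -3.00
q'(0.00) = -8.00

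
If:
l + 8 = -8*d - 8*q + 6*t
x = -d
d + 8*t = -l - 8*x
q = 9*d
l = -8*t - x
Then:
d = 0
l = -32/7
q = 0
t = 4/7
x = 0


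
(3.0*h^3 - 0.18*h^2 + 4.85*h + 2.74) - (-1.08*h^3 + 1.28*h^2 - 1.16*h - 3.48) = 4.08*h^3 - 1.46*h^2 + 6.01*h + 6.22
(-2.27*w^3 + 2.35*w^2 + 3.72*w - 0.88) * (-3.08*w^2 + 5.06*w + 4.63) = 6.9916*w^5 - 18.7242*w^4 - 10.0767*w^3 + 32.4141*w^2 + 12.7708*w - 4.0744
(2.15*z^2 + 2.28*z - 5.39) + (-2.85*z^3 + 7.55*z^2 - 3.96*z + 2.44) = -2.85*z^3 + 9.7*z^2 - 1.68*z - 2.95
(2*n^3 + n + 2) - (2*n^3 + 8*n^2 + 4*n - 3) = -8*n^2 - 3*n + 5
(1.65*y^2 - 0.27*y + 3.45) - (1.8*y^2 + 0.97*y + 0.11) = -0.15*y^2 - 1.24*y + 3.34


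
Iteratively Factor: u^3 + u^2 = (u + 1)*(u^2) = u*(u + 1)*(u)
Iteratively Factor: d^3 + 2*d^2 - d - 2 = (d - 1)*(d^2 + 3*d + 2) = (d - 1)*(d + 2)*(d + 1)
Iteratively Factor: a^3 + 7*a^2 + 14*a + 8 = (a + 4)*(a^2 + 3*a + 2) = (a + 2)*(a + 4)*(a + 1)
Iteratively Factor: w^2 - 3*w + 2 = (w - 1)*(w - 2)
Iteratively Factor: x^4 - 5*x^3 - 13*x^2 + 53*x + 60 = (x - 4)*(x^3 - x^2 - 17*x - 15) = (x - 4)*(x + 3)*(x^2 - 4*x - 5) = (x - 4)*(x + 1)*(x + 3)*(x - 5)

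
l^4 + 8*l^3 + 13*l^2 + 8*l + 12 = (l + 2)*(l + 6)*(l - I)*(l + I)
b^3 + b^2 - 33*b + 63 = (b - 3)^2*(b + 7)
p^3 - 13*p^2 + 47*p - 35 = (p - 7)*(p - 5)*(p - 1)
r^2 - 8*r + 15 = (r - 5)*(r - 3)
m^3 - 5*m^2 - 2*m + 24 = (m - 4)*(m - 3)*(m + 2)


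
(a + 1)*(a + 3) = a^2 + 4*a + 3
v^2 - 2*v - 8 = (v - 4)*(v + 2)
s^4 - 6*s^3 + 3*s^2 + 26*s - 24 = (s - 4)*(s - 3)*(s - 1)*(s + 2)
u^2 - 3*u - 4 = (u - 4)*(u + 1)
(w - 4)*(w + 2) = w^2 - 2*w - 8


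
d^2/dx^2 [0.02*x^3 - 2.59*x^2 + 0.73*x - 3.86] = 0.12*x - 5.18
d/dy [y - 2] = 1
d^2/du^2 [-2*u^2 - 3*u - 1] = -4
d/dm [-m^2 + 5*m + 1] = 5 - 2*m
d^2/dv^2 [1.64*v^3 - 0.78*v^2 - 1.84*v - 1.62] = 9.84*v - 1.56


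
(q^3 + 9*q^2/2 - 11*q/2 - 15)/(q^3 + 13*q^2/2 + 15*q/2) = (q - 2)/q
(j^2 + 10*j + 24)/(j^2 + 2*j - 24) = (j + 4)/(j - 4)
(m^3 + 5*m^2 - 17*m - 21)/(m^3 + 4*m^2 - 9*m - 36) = (m^2 + 8*m + 7)/(m^2 + 7*m + 12)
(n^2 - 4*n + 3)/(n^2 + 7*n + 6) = (n^2 - 4*n + 3)/(n^2 + 7*n + 6)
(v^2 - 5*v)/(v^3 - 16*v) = (v - 5)/(v^2 - 16)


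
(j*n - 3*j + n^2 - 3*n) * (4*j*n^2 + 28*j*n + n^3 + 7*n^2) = 4*j^2*n^3 + 16*j^2*n^2 - 84*j^2*n + 5*j*n^4 + 20*j*n^3 - 105*j*n^2 + n^5 + 4*n^4 - 21*n^3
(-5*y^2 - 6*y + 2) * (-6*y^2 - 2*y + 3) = 30*y^4 + 46*y^3 - 15*y^2 - 22*y + 6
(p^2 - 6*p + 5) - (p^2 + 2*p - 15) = 20 - 8*p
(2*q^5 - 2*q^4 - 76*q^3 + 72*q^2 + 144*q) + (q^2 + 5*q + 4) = 2*q^5 - 2*q^4 - 76*q^3 + 73*q^2 + 149*q + 4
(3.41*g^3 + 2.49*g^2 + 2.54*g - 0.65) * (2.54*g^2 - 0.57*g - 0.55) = 8.6614*g^5 + 4.3809*g^4 + 3.1568*g^3 - 4.4683*g^2 - 1.0265*g + 0.3575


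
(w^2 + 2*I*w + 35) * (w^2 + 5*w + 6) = w^4 + 5*w^3 + 2*I*w^3 + 41*w^2 + 10*I*w^2 + 175*w + 12*I*w + 210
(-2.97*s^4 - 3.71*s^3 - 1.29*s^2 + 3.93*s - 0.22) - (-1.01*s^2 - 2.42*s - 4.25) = -2.97*s^4 - 3.71*s^3 - 0.28*s^2 + 6.35*s + 4.03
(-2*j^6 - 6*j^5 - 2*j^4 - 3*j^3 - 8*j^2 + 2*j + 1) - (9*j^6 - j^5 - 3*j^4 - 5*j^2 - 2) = -11*j^6 - 5*j^5 + j^4 - 3*j^3 - 3*j^2 + 2*j + 3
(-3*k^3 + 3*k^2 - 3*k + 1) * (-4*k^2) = 12*k^5 - 12*k^4 + 12*k^3 - 4*k^2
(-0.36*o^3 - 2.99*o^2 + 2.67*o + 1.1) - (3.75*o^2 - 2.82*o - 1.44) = -0.36*o^3 - 6.74*o^2 + 5.49*o + 2.54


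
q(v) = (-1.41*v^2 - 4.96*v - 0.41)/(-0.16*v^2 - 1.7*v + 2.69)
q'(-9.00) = 7.32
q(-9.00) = -13.91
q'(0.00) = -1.94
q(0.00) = -0.15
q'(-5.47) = 1.47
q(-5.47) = -2.15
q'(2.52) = -3.42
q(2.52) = 8.38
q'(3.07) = -1.39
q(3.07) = 7.17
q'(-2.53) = 0.44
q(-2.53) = 0.52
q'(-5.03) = 1.26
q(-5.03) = -1.55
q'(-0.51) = -0.78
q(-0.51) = 0.50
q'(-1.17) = -0.14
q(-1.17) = 0.78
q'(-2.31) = 0.37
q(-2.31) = 0.61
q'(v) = (-2.82*v - 4.96)/(-0.16*v^2 - 1.7*v + 2.69) + (0.32*v + 1.7)*(-1.41*v^2 - 4.96*v - 0.41)/(-0.16*v^2 - 1.7*v + 2.69)^2 = (1.6034*v^2 - 7.717*v - 14.0394)/(0.0256*v^4 + 0.544*v^3 + 2.0292*v^2 - 9.146*v + 7.2361)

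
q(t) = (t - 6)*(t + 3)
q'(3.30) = 3.60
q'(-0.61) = -4.22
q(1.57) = -20.25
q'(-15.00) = -33.00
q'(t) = 2*t - 3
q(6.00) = 0.00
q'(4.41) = 5.82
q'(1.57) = 0.14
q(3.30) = -17.01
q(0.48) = -19.21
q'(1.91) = 0.82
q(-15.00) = 252.00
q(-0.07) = -17.79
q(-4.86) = 20.20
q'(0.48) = -2.04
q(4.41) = -11.78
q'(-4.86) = -12.72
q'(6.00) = 9.00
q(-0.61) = -15.80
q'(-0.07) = -3.14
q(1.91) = -20.08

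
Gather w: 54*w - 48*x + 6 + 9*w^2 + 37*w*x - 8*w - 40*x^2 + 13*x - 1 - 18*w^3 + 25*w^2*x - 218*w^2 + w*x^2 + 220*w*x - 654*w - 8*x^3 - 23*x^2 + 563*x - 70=-18*w^3 + w^2*(25*x - 209) + w*(x^2 + 257*x - 608) - 8*x^3 - 63*x^2 + 528*x - 65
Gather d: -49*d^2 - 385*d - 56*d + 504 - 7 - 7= -49*d^2 - 441*d + 490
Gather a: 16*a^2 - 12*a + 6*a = 16*a^2 - 6*a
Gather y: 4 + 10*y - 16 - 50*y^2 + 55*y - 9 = -50*y^2 + 65*y - 21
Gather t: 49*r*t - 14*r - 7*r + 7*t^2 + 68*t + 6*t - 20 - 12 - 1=-21*r + 7*t^2 + t*(49*r + 74) - 33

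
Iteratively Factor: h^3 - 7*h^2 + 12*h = (h)*(h^2 - 7*h + 12) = h*(h - 3)*(h - 4)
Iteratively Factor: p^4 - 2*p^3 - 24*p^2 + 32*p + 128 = (p - 4)*(p^3 + 2*p^2 - 16*p - 32) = (p - 4)*(p + 2)*(p^2 - 16) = (p - 4)*(p + 2)*(p + 4)*(p - 4)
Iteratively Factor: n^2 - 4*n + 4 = (n - 2)*(n - 2)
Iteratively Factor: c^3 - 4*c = (c - 2)*(c^2 + 2*c) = c*(c - 2)*(c + 2)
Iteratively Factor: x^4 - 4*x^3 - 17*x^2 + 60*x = (x - 3)*(x^3 - x^2 - 20*x) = (x - 5)*(x - 3)*(x^2 + 4*x) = x*(x - 5)*(x - 3)*(x + 4)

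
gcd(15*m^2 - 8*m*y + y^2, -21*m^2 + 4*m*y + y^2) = -3*m + y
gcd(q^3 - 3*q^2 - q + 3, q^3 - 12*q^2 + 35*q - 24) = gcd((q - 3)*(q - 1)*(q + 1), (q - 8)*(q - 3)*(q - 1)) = q^2 - 4*q + 3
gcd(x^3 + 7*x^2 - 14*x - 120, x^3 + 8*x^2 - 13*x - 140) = x^2 + x - 20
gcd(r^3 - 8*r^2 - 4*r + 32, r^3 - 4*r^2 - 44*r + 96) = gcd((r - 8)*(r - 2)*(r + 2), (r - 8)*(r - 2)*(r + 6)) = r^2 - 10*r + 16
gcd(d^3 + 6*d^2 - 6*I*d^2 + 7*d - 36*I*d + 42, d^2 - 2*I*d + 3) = d + I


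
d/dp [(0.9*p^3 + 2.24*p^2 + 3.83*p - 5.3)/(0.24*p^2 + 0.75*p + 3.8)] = (0.216*p^4 + 1.35*p^3 + 11.0208*p^2 + 19.568*p + 18.529)/(0.0576*p^4 + 0.36*p^3 + 2.3865*p^2 + 5.7*p + 14.44)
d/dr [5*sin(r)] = 5*cos(r)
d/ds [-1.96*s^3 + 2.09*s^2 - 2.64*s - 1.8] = -5.88*s^2 + 4.18*s - 2.64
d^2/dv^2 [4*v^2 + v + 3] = 8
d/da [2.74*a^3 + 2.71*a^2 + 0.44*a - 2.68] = 8.22*a^2 + 5.42*a + 0.44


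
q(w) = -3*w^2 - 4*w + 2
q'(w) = -6*w - 4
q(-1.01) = 2.98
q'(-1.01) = 2.06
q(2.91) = -35.04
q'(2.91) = -21.46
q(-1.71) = 0.07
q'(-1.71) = 6.26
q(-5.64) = -70.87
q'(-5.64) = 29.84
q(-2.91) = -11.76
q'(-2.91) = 13.46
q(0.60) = -1.48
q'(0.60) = -7.60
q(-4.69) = -45.23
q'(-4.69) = 24.14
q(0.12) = 1.48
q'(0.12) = -4.72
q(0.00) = 2.00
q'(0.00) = -4.00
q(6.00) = -130.00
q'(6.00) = -40.00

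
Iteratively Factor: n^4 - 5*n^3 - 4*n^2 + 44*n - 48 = (n - 2)*(n^3 - 3*n^2 - 10*n + 24) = (n - 4)*(n - 2)*(n^2 + n - 6) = (n - 4)*(n - 2)^2*(n + 3)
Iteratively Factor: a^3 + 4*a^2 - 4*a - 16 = (a + 2)*(a^2 + 2*a - 8) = (a - 2)*(a + 2)*(a + 4)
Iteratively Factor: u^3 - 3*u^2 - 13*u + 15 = (u - 5)*(u^2 + 2*u - 3) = (u - 5)*(u - 1)*(u + 3)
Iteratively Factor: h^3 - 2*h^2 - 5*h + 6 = (h + 2)*(h^2 - 4*h + 3) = (h - 1)*(h + 2)*(h - 3)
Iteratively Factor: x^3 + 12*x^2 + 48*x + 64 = (x + 4)*(x^2 + 8*x + 16) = (x + 4)^2*(x + 4)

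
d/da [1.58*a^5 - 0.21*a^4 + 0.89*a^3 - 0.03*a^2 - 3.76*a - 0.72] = 7.9*a^4 - 0.84*a^3 + 2.67*a^2 - 0.06*a - 3.76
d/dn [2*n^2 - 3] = 4*n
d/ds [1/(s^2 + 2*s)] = 2*(-s - 1)/(s^2*(s + 2)^2)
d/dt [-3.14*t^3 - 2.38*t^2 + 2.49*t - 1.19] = -9.42*t^2 - 4.76*t + 2.49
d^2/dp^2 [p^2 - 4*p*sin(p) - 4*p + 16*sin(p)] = 4*p*sin(p) - 16*sin(p) - 8*cos(p) + 2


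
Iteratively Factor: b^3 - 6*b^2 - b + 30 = (b - 5)*(b^2 - b - 6) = (b - 5)*(b - 3)*(b + 2)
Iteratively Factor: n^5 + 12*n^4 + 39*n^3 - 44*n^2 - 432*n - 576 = (n + 4)*(n^4 + 8*n^3 + 7*n^2 - 72*n - 144) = (n + 4)^2*(n^3 + 4*n^2 - 9*n - 36) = (n + 4)^3*(n^2 - 9) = (n - 3)*(n + 4)^3*(n + 3)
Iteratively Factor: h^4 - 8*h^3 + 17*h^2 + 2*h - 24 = (h - 4)*(h^3 - 4*h^2 + h + 6) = (h - 4)*(h - 3)*(h^2 - h - 2) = (h - 4)*(h - 3)*(h + 1)*(h - 2)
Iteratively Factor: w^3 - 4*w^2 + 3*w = (w)*(w^2 - 4*w + 3) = w*(w - 1)*(w - 3)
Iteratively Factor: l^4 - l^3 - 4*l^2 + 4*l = (l - 1)*(l^3 - 4*l) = l*(l - 1)*(l^2 - 4) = l*(l - 1)*(l + 2)*(l - 2)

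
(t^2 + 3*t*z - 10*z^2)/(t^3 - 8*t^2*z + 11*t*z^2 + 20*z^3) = (t^2 + 3*t*z - 10*z^2)/(t^3 - 8*t^2*z + 11*t*z^2 + 20*z^3)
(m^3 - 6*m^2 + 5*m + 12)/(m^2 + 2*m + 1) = (m^2 - 7*m + 12)/(m + 1)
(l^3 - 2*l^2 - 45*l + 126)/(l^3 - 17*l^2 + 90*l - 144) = (l + 7)/(l - 8)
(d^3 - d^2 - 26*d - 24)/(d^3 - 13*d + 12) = (d^2 - 5*d - 6)/(d^2 - 4*d + 3)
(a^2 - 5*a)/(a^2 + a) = (a - 5)/(a + 1)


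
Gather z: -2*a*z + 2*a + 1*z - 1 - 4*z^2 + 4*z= 2*a - 4*z^2 + z*(5 - 2*a) - 1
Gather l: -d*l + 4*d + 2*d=-d*l + 6*d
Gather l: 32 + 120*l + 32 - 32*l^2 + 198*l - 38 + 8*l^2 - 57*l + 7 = -24*l^2 + 261*l + 33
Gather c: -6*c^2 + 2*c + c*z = -6*c^2 + c*(z + 2)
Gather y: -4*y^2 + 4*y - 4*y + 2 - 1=1 - 4*y^2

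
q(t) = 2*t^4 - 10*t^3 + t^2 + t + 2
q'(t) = 8*t^3 - 30*t^2 + 2*t + 1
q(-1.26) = 27.37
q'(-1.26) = -65.15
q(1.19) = -8.23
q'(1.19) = -25.62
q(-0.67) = 5.19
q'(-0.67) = -16.21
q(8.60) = 4664.16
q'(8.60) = 2887.85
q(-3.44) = 697.54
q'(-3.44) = -686.55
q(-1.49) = 45.67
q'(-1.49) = -95.05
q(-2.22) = 162.70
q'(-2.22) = -238.82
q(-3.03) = 454.91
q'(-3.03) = -503.03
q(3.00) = -94.00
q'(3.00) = -47.00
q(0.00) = 2.00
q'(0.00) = 1.00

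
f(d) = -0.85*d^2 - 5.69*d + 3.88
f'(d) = -1.7*d - 5.69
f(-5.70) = 8.70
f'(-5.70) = 4.00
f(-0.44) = 6.22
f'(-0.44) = -4.94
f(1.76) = -8.77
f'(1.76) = -8.68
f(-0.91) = 8.35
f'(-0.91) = -4.14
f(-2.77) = 13.12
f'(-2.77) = -0.98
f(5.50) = -53.13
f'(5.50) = -15.04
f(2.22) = -12.94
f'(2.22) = -9.46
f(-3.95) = 13.09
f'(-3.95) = 1.02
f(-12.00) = -50.24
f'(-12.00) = 14.71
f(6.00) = -60.86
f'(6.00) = -15.89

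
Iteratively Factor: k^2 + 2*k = (k + 2)*(k)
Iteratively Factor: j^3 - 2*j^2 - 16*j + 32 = (j - 4)*(j^2 + 2*j - 8) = (j - 4)*(j + 4)*(j - 2)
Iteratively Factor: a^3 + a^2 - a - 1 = (a + 1)*(a^2 - 1) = (a - 1)*(a + 1)*(a + 1)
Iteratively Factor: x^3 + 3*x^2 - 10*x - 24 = (x + 4)*(x^2 - x - 6) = (x - 3)*(x + 4)*(x + 2)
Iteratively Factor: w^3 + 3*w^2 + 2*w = (w + 1)*(w^2 + 2*w) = w*(w + 1)*(w + 2)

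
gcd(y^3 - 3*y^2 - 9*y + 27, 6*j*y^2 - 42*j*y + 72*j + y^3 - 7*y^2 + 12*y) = y - 3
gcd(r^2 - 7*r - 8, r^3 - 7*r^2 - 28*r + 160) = r - 8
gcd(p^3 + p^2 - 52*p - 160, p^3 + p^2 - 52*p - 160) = p^3 + p^2 - 52*p - 160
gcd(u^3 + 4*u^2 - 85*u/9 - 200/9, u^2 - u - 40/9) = u^2 - u - 40/9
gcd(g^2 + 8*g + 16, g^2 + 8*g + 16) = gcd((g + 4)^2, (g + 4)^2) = g^2 + 8*g + 16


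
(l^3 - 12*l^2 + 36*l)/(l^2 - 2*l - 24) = l*(l - 6)/(l + 4)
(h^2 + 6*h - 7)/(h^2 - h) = (h + 7)/h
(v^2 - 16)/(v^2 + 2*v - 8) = (v - 4)/(v - 2)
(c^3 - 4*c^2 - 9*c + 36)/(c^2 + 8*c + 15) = (c^2 - 7*c + 12)/(c + 5)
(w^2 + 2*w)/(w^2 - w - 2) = w*(w + 2)/(w^2 - w - 2)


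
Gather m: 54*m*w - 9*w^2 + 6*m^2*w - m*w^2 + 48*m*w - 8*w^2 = 6*m^2*w + m*(-w^2 + 102*w) - 17*w^2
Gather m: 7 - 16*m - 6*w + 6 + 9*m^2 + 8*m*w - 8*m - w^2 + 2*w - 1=9*m^2 + m*(8*w - 24) - w^2 - 4*w + 12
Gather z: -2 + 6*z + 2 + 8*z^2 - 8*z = 8*z^2 - 2*z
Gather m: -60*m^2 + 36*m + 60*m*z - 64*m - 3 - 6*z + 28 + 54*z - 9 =-60*m^2 + m*(60*z - 28) + 48*z + 16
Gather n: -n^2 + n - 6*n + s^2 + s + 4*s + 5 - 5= -n^2 - 5*n + s^2 + 5*s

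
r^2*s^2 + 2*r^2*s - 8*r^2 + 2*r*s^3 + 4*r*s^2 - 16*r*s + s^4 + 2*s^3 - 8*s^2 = (r + s)^2*(s - 2)*(s + 4)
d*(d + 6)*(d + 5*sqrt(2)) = d^3 + 6*d^2 + 5*sqrt(2)*d^2 + 30*sqrt(2)*d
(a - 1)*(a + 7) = a^2 + 6*a - 7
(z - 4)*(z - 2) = z^2 - 6*z + 8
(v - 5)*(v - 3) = v^2 - 8*v + 15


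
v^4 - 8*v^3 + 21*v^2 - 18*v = v*(v - 3)^2*(v - 2)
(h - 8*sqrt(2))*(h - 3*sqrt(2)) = h^2 - 11*sqrt(2)*h + 48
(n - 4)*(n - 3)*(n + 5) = n^3 - 2*n^2 - 23*n + 60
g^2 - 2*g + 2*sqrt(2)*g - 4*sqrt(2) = (g - 2)*(g + 2*sqrt(2))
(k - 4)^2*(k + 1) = k^3 - 7*k^2 + 8*k + 16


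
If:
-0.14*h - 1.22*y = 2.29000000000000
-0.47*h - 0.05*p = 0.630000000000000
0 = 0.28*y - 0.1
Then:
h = -19.47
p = 170.41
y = 0.36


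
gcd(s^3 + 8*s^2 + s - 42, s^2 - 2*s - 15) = s + 3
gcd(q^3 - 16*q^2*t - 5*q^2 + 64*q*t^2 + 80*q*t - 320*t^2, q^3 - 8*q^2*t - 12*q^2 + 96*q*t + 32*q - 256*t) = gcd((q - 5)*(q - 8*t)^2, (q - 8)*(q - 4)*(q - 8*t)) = q - 8*t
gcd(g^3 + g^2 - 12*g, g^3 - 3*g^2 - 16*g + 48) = g^2 + g - 12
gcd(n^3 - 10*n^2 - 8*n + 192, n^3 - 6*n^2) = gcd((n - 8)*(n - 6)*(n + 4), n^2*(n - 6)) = n - 6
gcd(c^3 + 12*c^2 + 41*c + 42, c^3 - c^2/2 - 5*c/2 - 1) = 1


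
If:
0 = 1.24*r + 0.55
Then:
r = -0.44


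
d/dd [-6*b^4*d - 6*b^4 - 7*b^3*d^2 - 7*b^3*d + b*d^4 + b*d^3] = b*(-6*b^3 - 14*b^2*d - 7*b^2 + 4*d^3 + 3*d^2)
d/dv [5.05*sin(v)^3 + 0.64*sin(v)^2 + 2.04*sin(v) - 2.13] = (15.15*sin(v)^2 + 1.28*sin(v) + 2.04)*cos(v)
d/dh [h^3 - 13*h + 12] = 3*h^2 - 13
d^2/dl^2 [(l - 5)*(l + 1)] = 2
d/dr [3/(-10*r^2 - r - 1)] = 3*(20*r + 1)/(10*r^2 + r + 1)^2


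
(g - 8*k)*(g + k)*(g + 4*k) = g^3 - 3*g^2*k - 36*g*k^2 - 32*k^3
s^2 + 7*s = s*(s + 7)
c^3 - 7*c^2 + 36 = (c - 6)*(c - 3)*(c + 2)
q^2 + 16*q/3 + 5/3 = (q + 1/3)*(q + 5)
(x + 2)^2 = x^2 + 4*x + 4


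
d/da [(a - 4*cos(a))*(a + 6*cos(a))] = -2*a*sin(a) + 2*a + 24*sin(2*a) + 2*cos(a)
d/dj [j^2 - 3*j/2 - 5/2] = 2*j - 3/2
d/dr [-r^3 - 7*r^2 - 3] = r*(-3*r - 14)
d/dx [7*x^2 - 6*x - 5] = 14*x - 6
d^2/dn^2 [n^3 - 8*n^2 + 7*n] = 6*n - 16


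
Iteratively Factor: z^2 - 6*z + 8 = (z - 2)*(z - 4)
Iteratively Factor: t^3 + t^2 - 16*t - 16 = (t + 4)*(t^2 - 3*t - 4) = (t + 1)*(t + 4)*(t - 4)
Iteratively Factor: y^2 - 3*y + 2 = (y - 2)*(y - 1)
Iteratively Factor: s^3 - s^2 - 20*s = (s)*(s^2 - s - 20) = s*(s + 4)*(s - 5)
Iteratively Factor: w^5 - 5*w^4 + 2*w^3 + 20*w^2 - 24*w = (w - 2)*(w^4 - 3*w^3 - 4*w^2 + 12*w) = (w - 3)*(w - 2)*(w^3 - 4*w) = (w - 3)*(w - 2)^2*(w^2 + 2*w) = (w - 3)*(w - 2)^2*(w + 2)*(w)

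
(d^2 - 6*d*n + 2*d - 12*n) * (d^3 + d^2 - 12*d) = d^5 - 6*d^4*n + 3*d^4 - 18*d^3*n - 10*d^3 + 60*d^2*n - 24*d^2 + 144*d*n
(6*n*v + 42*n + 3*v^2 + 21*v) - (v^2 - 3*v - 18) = 6*n*v + 42*n + 2*v^2 + 24*v + 18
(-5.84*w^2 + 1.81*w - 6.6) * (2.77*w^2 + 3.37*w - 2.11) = -16.1768*w^4 - 14.6671*w^3 + 0.140099999999999*w^2 - 26.0611*w + 13.926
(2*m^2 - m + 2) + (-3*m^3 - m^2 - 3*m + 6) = -3*m^3 + m^2 - 4*m + 8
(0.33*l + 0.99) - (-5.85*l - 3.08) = 6.18*l + 4.07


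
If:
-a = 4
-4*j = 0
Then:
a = -4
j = 0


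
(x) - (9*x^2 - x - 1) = -9*x^2 + 2*x + 1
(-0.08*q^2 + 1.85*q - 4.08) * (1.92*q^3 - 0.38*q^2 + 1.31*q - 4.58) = -0.1536*q^5 + 3.5824*q^4 - 8.6414*q^3 + 4.3403*q^2 - 13.8178*q + 18.6864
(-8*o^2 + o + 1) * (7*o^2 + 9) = -56*o^4 + 7*o^3 - 65*o^2 + 9*o + 9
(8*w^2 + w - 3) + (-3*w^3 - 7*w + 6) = -3*w^3 + 8*w^2 - 6*w + 3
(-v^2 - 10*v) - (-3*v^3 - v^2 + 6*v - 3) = 3*v^3 - 16*v + 3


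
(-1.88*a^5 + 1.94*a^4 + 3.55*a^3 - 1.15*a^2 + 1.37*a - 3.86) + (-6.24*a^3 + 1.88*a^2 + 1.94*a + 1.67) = -1.88*a^5 + 1.94*a^4 - 2.69*a^3 + 0.73*a^2 + 3.31*a - 2.19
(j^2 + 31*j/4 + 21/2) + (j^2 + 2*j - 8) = 2*j^2 + 39*j/4 + 5/2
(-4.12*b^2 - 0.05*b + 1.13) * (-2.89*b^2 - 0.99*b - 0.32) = 11.9068*b^4 + 4.2233*b^3 - 1.8978*b^2 - 1.1027*b - 0.3616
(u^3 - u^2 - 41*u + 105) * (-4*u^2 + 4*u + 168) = -4*u^5 + 8*u^4 + 328*u^3 - 752*u^2 - 6468*u + 17640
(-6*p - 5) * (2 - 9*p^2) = 54*p^3 + 45*p^2 - 12*p - 10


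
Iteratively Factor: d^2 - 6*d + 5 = (d - 1)*(d - 5)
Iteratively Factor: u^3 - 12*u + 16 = (u + 4)*(u^2 - 4*u + 4) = (u - 2)*(u + 4)*(u - 2)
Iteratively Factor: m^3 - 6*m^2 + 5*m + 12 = (m - 3)*(m^2 - 3*m - 4) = (m - 3)*(m + 1)*(m - 4)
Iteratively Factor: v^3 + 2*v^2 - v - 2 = (v + 2)*(v^2 - 1) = (v - 1)*(v + 2)*(v + 1)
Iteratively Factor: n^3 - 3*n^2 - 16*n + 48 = (n - 4)*(n^2 + n - 12) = (n - 4)*(n - 3)*(n + 4)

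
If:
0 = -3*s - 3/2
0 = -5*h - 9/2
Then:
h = -9/10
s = -1/2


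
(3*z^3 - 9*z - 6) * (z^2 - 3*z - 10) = 3*z^5 - 9*z^4 - 39*z^3 + 21*z^2 + 108*z + 60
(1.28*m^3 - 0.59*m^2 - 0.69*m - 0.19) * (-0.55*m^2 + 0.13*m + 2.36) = -0.704*m^5 + 0.4909*m^4 + 3.3236*m^3 - 1.3776*m^2 - 1.6531*m - 0.4484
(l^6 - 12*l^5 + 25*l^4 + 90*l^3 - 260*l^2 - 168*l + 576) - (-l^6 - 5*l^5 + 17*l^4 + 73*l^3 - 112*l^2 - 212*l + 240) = 2*l^6 - 7*l^5 + 8*l^4 + 17*l^3 - 148*l^2 + 44*l + 336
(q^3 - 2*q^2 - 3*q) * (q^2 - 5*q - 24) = q^5 - 7*q^4 - 17*q^3 + 63*q^2 + 72*q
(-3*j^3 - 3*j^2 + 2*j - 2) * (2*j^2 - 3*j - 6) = -6*j^5 + 3*j^4 + 31*j^3 + 8*j^2 - 6*j + 12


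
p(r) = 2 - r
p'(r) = -1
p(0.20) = 1.80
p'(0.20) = -1.00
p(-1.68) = 3.68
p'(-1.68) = -1.00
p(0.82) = 1.18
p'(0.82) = -1.00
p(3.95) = -1.95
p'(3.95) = -1.00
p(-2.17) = 4.17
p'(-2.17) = -1.00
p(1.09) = 0.91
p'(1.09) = -1.00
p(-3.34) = 5.34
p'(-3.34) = -1.00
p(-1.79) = 3.79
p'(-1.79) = -1.00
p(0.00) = 2.00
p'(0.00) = -1.00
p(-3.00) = 5.00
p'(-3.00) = -1.00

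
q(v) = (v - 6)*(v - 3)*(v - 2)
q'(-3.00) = 129.00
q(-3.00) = -270.00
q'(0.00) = 36.00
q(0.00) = -36.00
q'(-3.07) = 131.81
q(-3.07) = -279.13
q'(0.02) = 35.56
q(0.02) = -35.28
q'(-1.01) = 61.28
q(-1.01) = -84.61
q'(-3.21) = 137.53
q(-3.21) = -297.98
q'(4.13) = -3.69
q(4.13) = -4.50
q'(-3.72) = 159.36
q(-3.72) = -373.62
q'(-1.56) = 77.62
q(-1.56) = -122.73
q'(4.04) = -3.92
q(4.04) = -4.16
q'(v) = (v - 6)*(v - 3) + (v - 6)*(v - 2) + (v - 3)*(v - 2)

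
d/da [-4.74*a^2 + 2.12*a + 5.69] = 2.12 - 9.48*a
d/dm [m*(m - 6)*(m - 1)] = 3*m^2 - 14*m + 6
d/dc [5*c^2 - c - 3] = 10*c - 1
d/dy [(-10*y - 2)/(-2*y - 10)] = 24/(y + 5)^2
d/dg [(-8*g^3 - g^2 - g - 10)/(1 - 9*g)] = (144*g^3 - 15*g^2 - 2*g - 91)/(81*g^2 - 18*g + 1)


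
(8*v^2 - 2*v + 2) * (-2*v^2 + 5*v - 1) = -16*v^4 + 44*v^3 - 22*v^2 + 12*v - 2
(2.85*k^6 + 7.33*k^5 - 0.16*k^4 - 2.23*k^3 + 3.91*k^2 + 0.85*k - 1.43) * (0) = 0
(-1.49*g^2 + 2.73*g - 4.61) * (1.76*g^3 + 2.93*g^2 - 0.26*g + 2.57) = -2.6224*g^5 + 0.4391*g^4 + 0.272700000000001*g^3 - 18.0464*g^2 + 8.2147*g - 11.8477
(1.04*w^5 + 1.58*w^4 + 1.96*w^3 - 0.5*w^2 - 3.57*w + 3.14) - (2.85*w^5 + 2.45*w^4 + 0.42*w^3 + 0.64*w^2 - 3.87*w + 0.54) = -1.81*w^5 - 0.87*w^4 + 1.54*w^3 - 1.14*w^2 + 0.3*w + 2.6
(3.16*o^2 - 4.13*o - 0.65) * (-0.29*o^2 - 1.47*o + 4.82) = -0.9164*o^4 - 3.4475*o^3 + 21.4908*o^2 - 18.9511*o - 3.133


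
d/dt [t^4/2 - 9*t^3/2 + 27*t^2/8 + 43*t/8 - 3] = 2*t^3 - 27*t^2/2 + 27*t/4 + 43/8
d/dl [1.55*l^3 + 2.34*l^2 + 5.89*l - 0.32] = 4.65*l^2 + 4.68*l + 5.89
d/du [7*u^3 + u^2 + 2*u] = 21*u^2 + 2*u + 2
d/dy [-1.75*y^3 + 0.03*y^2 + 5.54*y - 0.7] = -5.25*y^2 + 0.06*y + 5.54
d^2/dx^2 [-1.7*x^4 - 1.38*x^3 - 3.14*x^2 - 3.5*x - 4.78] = -20.4*x^2 - 8.28*x - 6.28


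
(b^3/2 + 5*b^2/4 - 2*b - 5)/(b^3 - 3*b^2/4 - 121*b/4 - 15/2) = (-2*b^3 - 5*b^2 + 8*b + 20)/(-4*b^3 + 3*b^2 + 121*b + 30)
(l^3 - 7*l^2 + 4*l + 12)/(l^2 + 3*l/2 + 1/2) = 2*(l^2 - 8*l + 12)/(2*l + 1)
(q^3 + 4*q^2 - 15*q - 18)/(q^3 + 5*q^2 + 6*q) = (q^3 + 4*q^2 - 15*q - 18)/(q*(q^2 + 5*q + 6))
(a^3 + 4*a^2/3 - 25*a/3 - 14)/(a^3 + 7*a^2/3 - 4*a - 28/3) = (a - 3)/(a - 2)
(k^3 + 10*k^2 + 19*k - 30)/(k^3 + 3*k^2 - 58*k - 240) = (k - 1)/(k - 8)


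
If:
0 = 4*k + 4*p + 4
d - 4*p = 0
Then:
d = 4*p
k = -p - 1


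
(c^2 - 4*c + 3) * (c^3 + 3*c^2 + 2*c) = c^5 - c^4 - 7*c^3 + c^2 + 6*c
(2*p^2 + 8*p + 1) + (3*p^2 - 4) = 5*p^2 + 8*p - 3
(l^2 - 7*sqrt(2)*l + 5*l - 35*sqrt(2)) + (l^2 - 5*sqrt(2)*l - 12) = 2*l^2 - 12*sqrt(2)*l + 5*l - 35*sqrt(2) - 12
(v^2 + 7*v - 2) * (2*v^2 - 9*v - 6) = 2*v^4 + 5*v^3 - 73*v^2 - 24*v + 12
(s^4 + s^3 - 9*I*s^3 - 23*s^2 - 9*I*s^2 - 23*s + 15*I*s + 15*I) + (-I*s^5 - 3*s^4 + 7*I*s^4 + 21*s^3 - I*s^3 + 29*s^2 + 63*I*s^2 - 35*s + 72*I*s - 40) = -I*s^5 - 2*s^4 + 7*I*s^4 + 22*s^3 - 10*I*s^3 + 6*s^2 + 54*I*s^2 - 58*s + 87*I*s - 40 + 15*I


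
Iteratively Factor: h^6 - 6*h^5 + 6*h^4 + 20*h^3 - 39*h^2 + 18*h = (h + 2)*(h^5 - 8*h^4 + 22*h^3 - 24*h^2 + 9*h) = (h - 1)*(h + 2)*(h^4 - 7*h^3 + 15*h^2 - 9*h) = (h - 3)*(h - 1)*(h + 2)*(h^3 - 4*h^2 + 3*h) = (h - 3)^2*(h - 1)*(h + 2)*(h^2 - h) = h*(h - 3)^2*(h - 1)*(h + 2)*(h - 1)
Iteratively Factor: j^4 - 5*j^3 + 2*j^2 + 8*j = (j)*(j^3 - 5*j^2 + 2*j + 8) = j*(j - 2)*(j^2 - 3*j - 4) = j*(j - 4)*(j - 2)*(j + 1)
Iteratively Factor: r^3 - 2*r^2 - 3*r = (r - 3)*(r^2 + r) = r*(r - 3)*(r + 1)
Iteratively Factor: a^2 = (a)*(a)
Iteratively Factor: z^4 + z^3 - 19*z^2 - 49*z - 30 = (z + 1)*(z^3 - 19*z - 30) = (z - 5)*(z + 1)*(z^2 + 5*z + 6) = (z - 5)*(z + 1)*(z + 2)*(z + 3)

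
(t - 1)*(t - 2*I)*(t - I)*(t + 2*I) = t^4 - t^3 - I*t^3 + 4*t^2 + I*t^2 - 4*t - 4*I*t + 4*I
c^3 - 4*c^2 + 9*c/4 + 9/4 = (c - 3)*(c - 3/2)*(c + 1/2)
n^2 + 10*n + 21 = (n + 3)*(n + 7)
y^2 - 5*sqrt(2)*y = y*(y - 5*sqrt(2))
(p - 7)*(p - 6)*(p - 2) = p^3 - 15*p^2 + 68*p - 84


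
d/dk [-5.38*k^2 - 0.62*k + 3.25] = -10.76*k - 0.62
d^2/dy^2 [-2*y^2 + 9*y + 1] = -4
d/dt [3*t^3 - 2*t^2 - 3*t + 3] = 9*t^2 - 4*t - 3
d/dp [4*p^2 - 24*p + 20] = 8*p - 24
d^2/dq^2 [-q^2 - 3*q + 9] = -2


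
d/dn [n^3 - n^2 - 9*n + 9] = 3*n^2 - 2*n - 9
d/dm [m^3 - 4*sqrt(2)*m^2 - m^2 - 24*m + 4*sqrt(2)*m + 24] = 3*m^2 - 8*sqrt(2)*m - 2*m - 24 + 4*sqrt(2)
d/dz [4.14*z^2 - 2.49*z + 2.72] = 8.28*z - 2.49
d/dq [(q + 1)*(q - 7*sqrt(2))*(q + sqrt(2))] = 3*q^2 - 12*sqrt(2)*q + 2*q - 14 - 6*sqrt(2)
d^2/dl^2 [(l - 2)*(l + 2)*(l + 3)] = 6*l + 6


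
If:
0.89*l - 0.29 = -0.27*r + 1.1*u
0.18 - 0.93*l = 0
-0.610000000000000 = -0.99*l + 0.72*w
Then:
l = 0.19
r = 4.07407407407407*u + 0.436081242532855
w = -0.58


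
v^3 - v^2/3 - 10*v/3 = v*(v - 2)*(v + 5/3)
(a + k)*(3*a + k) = 3*a^2 + 4*a*k + k^2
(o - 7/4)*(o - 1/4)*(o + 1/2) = o^3 - 3*o^2/2 - 9*o/16 + 7/32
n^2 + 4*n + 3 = (n + 1)*(n + 3)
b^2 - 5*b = b*(b - 5)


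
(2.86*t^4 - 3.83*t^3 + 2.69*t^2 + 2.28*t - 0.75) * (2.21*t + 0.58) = 6.3206*t^5 - 6.8055*t^4 + 3.7235*t^3 + 6.599*t^2 - 0.3351*t - 0.435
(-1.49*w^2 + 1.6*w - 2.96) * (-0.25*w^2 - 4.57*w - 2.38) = 0.3725*w^4 + 6.4093*w^3 - 3.0258*w^2 + 9.7192*w + 7.0448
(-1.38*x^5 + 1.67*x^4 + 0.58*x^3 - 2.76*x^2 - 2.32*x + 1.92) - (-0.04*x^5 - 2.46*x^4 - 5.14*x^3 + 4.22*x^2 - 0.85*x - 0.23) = -1.34*x^5 + 4.13*x^4 + 5.72*x^3 - 6.98*x^2 - 1.47*x + 2.15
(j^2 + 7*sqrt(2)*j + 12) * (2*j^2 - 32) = 2*j^4 + 14*sqrt(2)*j^3 - 8*j^2 - 224*sqrt(2)*j - 384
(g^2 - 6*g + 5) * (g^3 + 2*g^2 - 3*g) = g^5 - 4*g^4 - 10*g^3 + 28*g^2 - 15*g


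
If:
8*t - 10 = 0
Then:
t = 5/4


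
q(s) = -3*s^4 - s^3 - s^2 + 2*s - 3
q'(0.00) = 2.00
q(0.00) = -3.00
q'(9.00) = -9007.00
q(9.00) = -20478.00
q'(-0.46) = 3.45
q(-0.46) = -4.17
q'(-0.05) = 2.09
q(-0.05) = -3.10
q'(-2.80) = 247.50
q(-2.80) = -178.88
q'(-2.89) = 272.37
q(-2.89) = -202.27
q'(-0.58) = 4.49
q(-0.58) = -4.64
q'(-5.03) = 1463.32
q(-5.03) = -1831.50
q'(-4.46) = 1015.84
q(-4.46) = -1130.12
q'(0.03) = 1.94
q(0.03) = -2.94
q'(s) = -12*s^3 - 3*s^2 - 2*s + 2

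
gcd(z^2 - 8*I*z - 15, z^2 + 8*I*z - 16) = 1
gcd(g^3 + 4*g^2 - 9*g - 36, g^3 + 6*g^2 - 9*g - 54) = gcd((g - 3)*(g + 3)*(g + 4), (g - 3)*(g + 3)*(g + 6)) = g^2 - 9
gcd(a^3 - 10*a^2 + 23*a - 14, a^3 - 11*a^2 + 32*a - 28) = a^2 - 9*a + 14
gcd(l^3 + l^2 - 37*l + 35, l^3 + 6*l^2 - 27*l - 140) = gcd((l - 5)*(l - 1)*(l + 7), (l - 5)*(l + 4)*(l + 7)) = l^2 + 2*l - 35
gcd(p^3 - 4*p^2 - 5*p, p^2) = p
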